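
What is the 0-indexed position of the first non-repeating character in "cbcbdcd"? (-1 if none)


Input: cbcbdcd
Character frequencies:
  'b': 2
  'c': 3
  'd': 2
Scanning left to right for freq == 1:
  Position 0 ('c'): freq=3, skip
  Position 1 ('b'): freq=2, skip
  Position 2 ('c'): freq=3, skip
  Position 3 ('b'): freq=2, skip
  Position 4 ('d'): freq=2, skip
  Position 5 ('c'): freq=3, skip
  Position 6 ('d'): freq=2, skip
  No unique character found => answer = -1

-1


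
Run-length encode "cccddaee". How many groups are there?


Input: cccddaee
Scanning for consecutive runs:
  Group 1: 'c' x 3 (positions 0-2)
  Group 2: 'd' x 2 (positions 3-4)
  Group 3: 'a' x 1 (positions 5-5)
  Group 4: 'e' x 2 (positions 6-7)
Total groups: 4

4


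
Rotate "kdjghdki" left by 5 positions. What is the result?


Input: "kdjghdki", rotate left by 5
First 5 characters: "kdjgh"
Remaining characters: "dki"
Concatenate remaining + first: "dki" + "kdjgh" = "dkikdjgh"

dkikdjgh


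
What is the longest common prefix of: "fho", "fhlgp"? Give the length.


Words: fho, fhlgp
  Position 0: all 'f' => match
  Position 1: all 'h' => match
  Position 2: ('o', 'l') => mismatch, stop
LCP = "fh" (length 2)

2


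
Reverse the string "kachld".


Input: kachld
Reading characters right to left:
  Position 5: 'd'
  Position 4: 'l'
  Position 3: 'h'
  Position 2: 'c'
  Position 1: 'a'
  Position 0: 'k'
Reversed: dlhcak

dlhcak


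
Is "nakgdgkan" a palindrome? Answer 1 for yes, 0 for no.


Input: nakgdgkan
Reversed: nakgdgkan
  Compare pos 0 ('n') with pos 8 ('n'): match
  Compare pos 1 ('a') with pos 7 ('a'): match
  Compare pos 2 ('k') with pos 6 ('k'): match
  Compare pos 3 ('g') with pos 5 ('g'): match
Result: palindrome

1


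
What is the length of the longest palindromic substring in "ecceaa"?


Input: "ecceaa"
Checking substrings for palindromes:
  [0:4] "ecce" (len 4) => palindrome
  [1:3] "cc" (len 2) => palindrome
  [4:6] "aa" (len 2) => palindrome
Longest palindromic substring: "ecce" with length 4

4


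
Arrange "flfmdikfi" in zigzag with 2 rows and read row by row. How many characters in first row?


Zigzag "flfmdikfi" into 2 rows:
Placing characters:
  'f' => row 0
  'l' => row 1
  'f' => row 0
  'm' => row 1
  'd' => row 0
  'i' => row 1
  'k' => row 0
  'f' => row 1
  'i' => row 0
Rows:
  Row 0: "ffdki"
  Row 1: "lmif"
First row length: 5

5


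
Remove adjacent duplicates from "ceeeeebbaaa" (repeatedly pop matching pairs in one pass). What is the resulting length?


Input: ceeeeebbaaa
Stack-based adjacent duplicate removal:
  Read 'c': push. Stack: c
  Read 'e': push. Stack: ce
  Read 'e': matches stack top 'e' => pop. Stack: c
  Read 'e': push. Stack: ce
  Read 'e': matches stack top 'e' => pop. Stack: c
  Read 'e': push. Stack: ce
  Read 'b': push. Stack: ceb
  Read 'b': matches stack top 'b' => pop. Stack: ce
  Read 'a': push. Stack: cea
  Read 'a': matches stack top 'a' => pop. Stack: ce
  Read 'a': push. Stack: cea
Final stack: "cea" (length 3)

3


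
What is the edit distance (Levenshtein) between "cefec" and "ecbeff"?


Computing edit distance: "cefec" -> "ecbeff"
DP table:
           e    c    b    e    f    f
      0    1    2    3    4    5    6
  c   1    1    1    2    3    4    5
  e   2    1    2    2    2    3    4
  f   3    2    2    3    3    2    3
  e   4    3    3    3    3    3    3
  c   5    4    3    4    4    4    4
Edit distance = dp[5][6] = 4

4


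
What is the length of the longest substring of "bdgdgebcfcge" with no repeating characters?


Input: "bdgdgebcfcge"
Sliding window (track last position of each char):
  Position 0 ('b'): window [0,0] length 1 -- new best
  Position 1 ('d'): window [0,1] length 2 -- new best
  Position 2 ('g'): window [0,2] length 3 -- new best
  Position 3 ('d'): repeat (last at 1), move window start to 2
  Position 3 ('d'): window [2,3] length 2
  Position 4 ('g'): repeat (last at 2), move window start to 3
  Position 4 ('g'): window [3,4] length 2
  Position 5 ('e'): window [3,5] length 3
  Position 6 ('b'): window [3,6] length 4 -- new best
  Position 7 ('c'): window [3,7] length 5 -- new best
  Position 8 ('f'): window [3,8] length 6 -- new best
  Position 9 ('c'): repeat (last at 7), move window start to 8
  Position 9 ('c'): window [8,9] length 2
  Position 10 ('g'): window [8,10] length 3
  Position 11 ('e'): window [8,11] length 4
Longest substring with no repeats: "dgebcf" with length 6

6


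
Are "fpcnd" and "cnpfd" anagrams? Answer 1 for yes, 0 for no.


Strings: "fpcnd", "cnpfd"
Sorted first:  cdfnp
Sorted second: cdfnp
Sorted forms match => anagrams

1


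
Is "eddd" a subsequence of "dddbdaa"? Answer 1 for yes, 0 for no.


Check if "eddd" is a subsequence of "dddbdaa"
Greedy scan:
  Position 0 ('d'): no match needed
  Position 1 ('d'): no match needed
  Position 2 ('d'): no match needed
  Position 3 ('b'): no match needed
  Position 4 ('d'): no match needed
  Position 5 ('a'): no match needed
  Position 6 ('a'): no match needed
Only matched 0/4 characters => not a subsequence

0


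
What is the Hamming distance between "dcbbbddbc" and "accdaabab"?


Comparing "dcbbbddbc" and "accdaabab" position by position:
  Position 0: 'd' vs 'a' => differ
  Position 1: 'c' vs 'c' => same
  Position 2: 'b' vs 'c' => differ
  Position 3: 'b' vs 'd' => differ
  Position 4: 'b' vs 'a' => differ
  Position 5: 'd' vs 'a' => differ
  Position 6: 'd' vs 'b' => differ
  Position 7: 'b' vs 'a' => differ
  Position 8: 'c' vs 'b' => differ
Total differences (Hamming distance): 8

8


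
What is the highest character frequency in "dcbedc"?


Input: dcbedc
Character counts:
  'b': 1
  'c': 2
  'd': 2
  'e': 1
Maximum frequency: 2

2


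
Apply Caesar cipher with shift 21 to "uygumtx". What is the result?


Caesar cipher: shift "uygumtx" by 21
  'u' (pos 20) + 21 = pos 15 = 'p'
  'y' (pos 24) + 21 = pos 19 = 't'
  'g' (pos 6) + 21 = pos 1 = 'b'
  'u' (pos 20) + 21 = pos 15 = 'p'
  'm' (pos 12) + 21 = pos 7 = 'h'
  't' (pos 19) + 21 = pos 14 = 'o'
  'x' (pos 23) + 21 = pos 18 = 's'
Result: ptbphos

ptbphos


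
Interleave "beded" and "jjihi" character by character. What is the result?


Interleaving "beded" and "jjihi":
  Position 0: 'b' from first, 'j' from second => "bj"
  Position 1: 'e' from first, 'j' from second => "ej"
  Position 2: 'd' from first, 'i' from second => "di"
  Position 3: 'e' from first, 'h' from second => "eh"
  Position 4: 'd' from first, 'i' from second => "di"
Result: bjejdiehdi

bjejdiehdi


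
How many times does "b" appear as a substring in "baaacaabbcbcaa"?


Searching for "b" in "baaacaabbcbcaa"
Scanning each position:
  Position 0: "b" => MATCH
  Position 1: "a" => no
  Position 2: "a" => no
  Position 3: "a" => no
  Position 4: "c" => no
  Position 5: "a" => no
  Position 6: "a" => no
  Position 7: "b" => MATCH
  Position 8: "b" => MATCH
  Position 9: "c" => no
  Position 10: "b" => MATCH
  Position 11: "c" => no
  Position 12: "a" => no
  Position 13: "a" => no
Total occurrences: 4

4


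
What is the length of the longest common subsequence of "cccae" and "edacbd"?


LCS of "cccae" and "edacbd"
DP table:
           e    d    a    c    b    d
      0    0    0    0    0    0    0
  c   0    0    0    0    1    1    1
  c   0    0    0    0    1    1    1
  c   0    0    0    0    1    1    1
  a   0    0    0    1    1    1    1
  e   0    1    1    1    1    1    1
LCS length = dp[5][6] = 1

1


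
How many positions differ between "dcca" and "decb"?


Comparing "dcca" and "decb" position by position:
  Position 0: 'd' vs 'd' => same
  Position 1: 'c' vs 'e' => DIFFER
  Position 2: 'c' vs 'c' => same
  Position 3: 'a' vs 'b' => DIFFER
Positions that differ: 2

2


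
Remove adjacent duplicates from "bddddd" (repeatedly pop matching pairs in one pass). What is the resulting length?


Input: bddddd
Stack-based adjacent duplicate removal:
  Read 'b': push. Stack: b
  Read 'd': push. Stack: bd
  Read 'd': matches stack top 'd' => pop. Stack: b
  Read 'd': push. Stack: bd
  Read 'd': matches stack top 'd' => pop. Stack: b
  Read 'd': push. Stack: bd
Final stack: "bd" (length 2)

2


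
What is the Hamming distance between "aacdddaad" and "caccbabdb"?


Comparing "aacdddaad" and "caccbabdb" position by position:
  Position 0: 'a' vs 'c' => differ
  Position 1: 'a' vs 'a' => same
  Position 2: 'c' vs 'c' => same
  Position 3: 'd' vs 'c' => differ
  Position 4: 'd' vs 'b' => differ
  Position 5: 'd' vs 'a' => differ
  Position 6: 'a' vs 'b' => differ
  Position 7: 'a' vs 'd' => differ
  Position 8: 'd' vs 'b' => differ
Total differences (Hamming distance): 7

7


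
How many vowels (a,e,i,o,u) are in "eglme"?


Input: eglme
Checking each character:
  'e' at position 0: vowel (running total: 1)
  'g' at position 1: consonant
  'l' at position 2: consonant
  'm' at position 3: consonant
  'e' at position 4: vowel (running total: 2)
Total vowels: 2

2


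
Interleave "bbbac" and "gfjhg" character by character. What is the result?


Interleaving "bbbac" and "gfjhg":
  Position 0: 'b' from first, 'g' from second => "bg"
  Position 1: 'b' from first, 'f' from second => "bf"
  Position 2: 'b' from first, 'j' from second => "bj"
  Position 3: 'a' from first, 'h' from second => "ah"
  Position 4: 'c' from first, 'g' from second => "cg"
Result: bgbfbjahcg

bgbfbjahcg


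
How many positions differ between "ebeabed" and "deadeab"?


Comparing "ebeabed" and "deadeab" position by position:
  Position 0: 'e' vs 'd' => DIFFER
  Position 1: 'b' vs 'e' => DIFFER
  Position 2: 'e' vs 'a' => DIFFER
  Position 3: 'a' vs 'd' => DIFFER
  Position 4: 'b' vs 'e' => DIFFER
  Position 5: 'e' vs 'a' => DIFFER
  Position 6: 'd' vs 'b' => DIFFER
Positions that differ: 7

7


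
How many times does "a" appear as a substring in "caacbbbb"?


Searching for "a" in "caacbbbb"
Scanning each position:
  Position 0: "c" => no
  Position 1: "a" => MATCH
  Position 2: "a" => MATCH
  Position 3: "c" => no
  Position 4: "b" => no
  Position 5: "b" => no
  Position 6: "b" => no
  Position 7: "b" => no
Total occurrences: 2

2


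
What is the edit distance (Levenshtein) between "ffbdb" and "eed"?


Computing edit distance: "ffbdb" -> "eed"
DP table:
           e    e    d
      0    1    2    3
  f   1    1    2    3
  f   2    2    2    3
  b   3    3    3    3
  d   4    4    4    3
  b   5    5    5    4
Edit distance = dp[5][3] = 4

4


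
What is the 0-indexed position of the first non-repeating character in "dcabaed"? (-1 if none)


Input: dcabaed
Character frequencies:
  'a': 2
  'b': 1
  'c': 1
  'd': 2
  'e': 1
Scanning left to right for freq == 1:
  Position 0 ('d'): freq=2, skip
  Position 1 ('c'): unique! => answer = 1

1


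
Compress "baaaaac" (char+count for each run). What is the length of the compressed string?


Input: baaaaac
Runs:
  'b' x 1 => "b1"
  'a' x 5 => "a5"
  'c' x 1 => "c1"
Compressed: "b1a5c1"
Compressed length: 6

6


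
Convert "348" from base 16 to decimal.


Input: "348" in base 16
Positional expansion:
  Digit '3' (value 3) x 16^2 = 768
  Digit '4' (value 4) x 16^1 = 64
  Digit '8' (value 8) x 16^0 = 8
Sum = 840

840


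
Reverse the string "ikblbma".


Input: ikblbma
Reading characters right to left:
  Position 6: 'a'
  Position 5: 'm'
  Position 4: 'b'
  Position 3: 'l'
  Position 2: 'b'
  Position 1: 'k'
  Position 0: 'i'
Reversed: amblbki

amblbki


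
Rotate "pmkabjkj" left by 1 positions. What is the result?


Input: "pmkabjkj", rotate left by 1
First 1 characters: "p"
Remaining characters: "mkabjkj"
Concatenate remaining + first: "mkabjkj" + "p" = "mkabjkjp"

mkabjkjp


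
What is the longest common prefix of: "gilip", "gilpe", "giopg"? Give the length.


Words: gilip, gilpe, giopg
  Position 0: all 'g' => match
  Position 1: all 'i' => match
  Position 2: ('l', 'l', 'o') => mismatch, stop
LCP = "gi" (length 2)

2


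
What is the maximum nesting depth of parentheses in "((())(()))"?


Input: "((())(()))"
Tracking depth:
  Position 0 '(': depth becomes 1
  Position 1 '(': depth becomes 2
  Position 2 '(': depth becomes 3
  Position 3 ')': depth becomes 2
  Position 4 ')': depth becomes 1
  Position 5 '(': depth becomes 2
  Position 6 '(': depth becomes 3
  Position 7 ')': depth becomes 2
  Position 8 ')': depth becomes 1
  Position 9 ')': depth becomes 0
Maximum depth reached: 3

3


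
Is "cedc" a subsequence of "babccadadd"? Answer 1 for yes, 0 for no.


Check if "cedc" is a subsequence of "babccadadd"
Greedy scan:
  Position 0 ('b'): no match needed
  Position 1 ('a'): no match needed
  Position 2 ('b'): no match needed
  Position 3 ('c'): matches sub[0] = 'c'
  Position 4 ('c'): no match needed
  Position 5 ('a'): no match needed
  Position 6 ('d'): no match needed
  Position 7 ('a'): no match needed
  Position 8 ('d'): no match needed
  Position 9 ('d'): no match needed
Only matched 1/4 characters => not a subsequence

0


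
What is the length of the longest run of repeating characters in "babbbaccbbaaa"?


Input: "babbbaccbbaaa"
Scanning for longest run:
  Position 1 ('a'): new char, reset run to 1
  Position 2 ('b'): new char, reset run to 1
  Position 3 ('b'): continues run of 'b', length=2
  Position 4 ('b'): continues run of 'b', length=3
  Position 5 ('a'): new char, reset run to 1
  Position 6 ('c'): new char, reset run to 1
  Position 7 ('c'): continues run of 'c', length=2
  Position 8 ('b'): new char, reset run to 1
  Position 9 ('b'): continues run of 'b', length=2
  Position 10 ('a'): new char, reset run to 1
  Position 11 ('a'): continues run of 'a', length=2
  Position 12 ('a'): continues run of 'a', length=3
Longest run: 'b' with length 3

3


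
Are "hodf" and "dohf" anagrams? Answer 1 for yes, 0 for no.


Strings: "hodf", "dohf"
Sorted first:  dfho
Sorted second: dfho
Sorted forms match => anagrams

1


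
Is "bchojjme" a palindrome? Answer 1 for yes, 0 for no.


Input: bchojjme
Reversed: emjjohcb
  Compare pos 0 ('b') with pos 7 ('e'): MISMATCH
  Compare pos 1 ('c') with pos 6 ('m'): MISMATCH
  Compare pos 2 ('h') with pos 5 ('j'): MISMATCH
  Compare pos 3 ('o') with pos 4 ('j'): MISMATCH
Result: not a palindrome

0


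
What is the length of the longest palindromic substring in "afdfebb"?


Input: "afdfebb"
Checking substrings for palindromes:
  [1:4] "fdf" (len 3) => palindrome
  [5:7] "bb" (len 2) => palindrome
Longest palindromic substring: "fdf" with length 3

3


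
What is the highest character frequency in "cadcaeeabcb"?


Input: cadcaeeabcb
Character counts:
  'a': 3
  'b': 2
  'c': 3
  'd': 1
  'e': 2
Maximum frequency: 3

3


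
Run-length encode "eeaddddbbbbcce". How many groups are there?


Input: eeaddddbbbbcce
Scanning for consecutive runs:
  Group 1: 'e' x 2 (positions 0-1)
  Group 2: 'a' x 1 (positions 2-2)
  Group 3: 'd' x 4 (positions 3-6)
  Group 4: 'b' x 4 (positions 7-10)
  Group 5: 'c' x 2 (positions 11-12)
  Group 6: 'e' x 1 (positions 13-13)
Total groups: 6

6


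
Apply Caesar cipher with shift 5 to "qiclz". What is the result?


Caesar cipher: shift "qiclz" by 5
  'q' (pos 16) + 5 = pos 21 = 'v'
  'i' (pos 8) + 5 = pos 13 = 'n'
  'c' (pos 2) + 5 = pos 7 = 'h'
  'l' (pos 11) + 5 = pos 16 = 'q'
  'z' (pos 25) + 5 = pos 4 = 'e'
Result: vnhqe

vnhqe


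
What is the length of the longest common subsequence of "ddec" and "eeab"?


LCS of "ddec" and "eeab"
DP table:
           e    e    a    b
      0    0    0    0    0
  d   0    0    0    0    0
  d   0    0    0    0    0
  e   0    1    1    1    1
  c   0    1    1    1    1
LCS length = dp[4][4] = 1

1


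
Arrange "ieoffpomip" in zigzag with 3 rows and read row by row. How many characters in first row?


Zigzag "ieoffpomip" into 3 rows:
Placing characters:
  'i' => row 0
  'e' => row 1
  'o' => row 2
  'f' => row 1
  'f' => row 0
  'p' => row 1
  'o' => row 2
  'm' => row 1
  'i' => row 0
  'p' => row 1
Rows:
  Row 0: "ifi"
  Row 1: "efpmp"
  Row 2: "oo"
First row length: 3

3


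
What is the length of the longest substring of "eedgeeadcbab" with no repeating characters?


Input: "eedgeeadcbab"
Sliding window (track last position of each char):
  Position 0 ('e'): window [0,0] length 1 -- new best
  Position 1 ('e'): repeat (last at 0), move window start to 1
  Position 1 ('e'): window [1,1] length 1
  Position 2 ('d'): window [1,2] length 2 -- new best
  Position 3 ('g'): window [1,3] length 3 -- new best
  Position 4 ('e'): repeat (last at 1), move window start to 2
  Position 4 ('e'): window [2,4] length 3
  Position 5 ('e'): repeat (last at 4), move window start to 5
  Position 5 ('e'): window [5,5] length 1
  Position 6 ('a'): window [5,6] length 2
  Position 7 ('d'): window [5,7] length 3
  Position 8 ('c'): window [5,8] length 4 -- new best
  Position 9 ('b'): window [5,9] length 5 -- new best
  Position 10 ('a'): repeat (last at 6), move window start to 7
  Position 10 ('a'): window [7,10] length 4
  Position 11 ('b'): repeat (last at 9), move window start to 10
  Position 11 ('b'): window [10,11] length 2
Longest substring with no repeats: "eadcb" with length 5

5


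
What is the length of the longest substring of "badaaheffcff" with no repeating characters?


Input: "badaaheffcff"
Sliding window (track last position of each char):
  Position 0 ('b'): window [0,0] length 1 -- new best
  Position 1 ('a'): window [0,1] length 2 -- new best
  Position 2 ('d'): window [0,2] length 3 -- new best
  Position 3 ('a'): repeat (last at 1), move window start to 2
  Position 3 ('a'): window [2,3] length 2
  Position 4 ('a'): repeat (last at 3), move window start to 4
  Position 4 ('a'): window [4,4] length 1
  Position 5 ('h'): window [4,5] length 2
  Position 6 ('e'): window [4,6] length 3
  Position 7 ('f'): window [4,7] length 4 -- new best
  Position 8 ('f'): repeat (last at 7), move window start to 8
  Position 8 ('f'): window [8,8] length 1
  Position 9 ('c'): window [8,9] length 2
  Position 10 ('f'): repeat (last at 8), move window start to 9
  Position 10 ('f'): window [9,10] length 2
  Position 11 ('f'): repeat (last at 10), move window start to 11
  Position 11 ('f'): window [11,11] length 1
Longest substring with no repeats: "ahef" with length 4

4


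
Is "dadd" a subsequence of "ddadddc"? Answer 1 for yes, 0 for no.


Check if "dadd" is a subsequence of "ddadddc"
Greedy scan:
  Position 0 ('d'): matches sub[0] = 'd'
  Position 1 ('d'): no match needed
  Position 2 ('a'): matches sub[1] = 'a'
  Position 3 ('d'): matches sub[2] = 'd'
  Position 4 ('d'): matches sub[3] = 'd'
  Position 5 ('d'): no match needed
  Position 6 ('c'): no match needed
All 4 characters matched => is a subsequence

1


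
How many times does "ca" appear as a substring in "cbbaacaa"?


Searching for "ca" in "cbbaacaa"
Scanning each position:
  Position 0: "cb" => no
  Position 1: "bb" => no
  Position 2: "ba" => no
  Position 3: "aa" => no
  Position 4: "ac" => no
  Position 5: "ca" => MATCH
  Position 6: "aa" => no
Total occurrences: 1

1


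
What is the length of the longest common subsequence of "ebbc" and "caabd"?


LCS of "ebbc" and "caabd"
DP table:
           c    a    a    b    d
      0    0    0    0    0    0
  e   0    0    0    0    0    0
  b   0    0    0    0    1    1
  b   0    0    0    0    1    1
  c   0    1    1    1    1    1
LCS length = dp[4][5] = 1

1


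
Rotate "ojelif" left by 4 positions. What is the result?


Input: "ojelif", rotate left by 4
First 4 characters: "ojel"
Remaining characters: "if"
Concatenate remaining + first: "if" + "ojel" = "ifojel"

ifojel


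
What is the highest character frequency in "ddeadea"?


Input: ddeadea
Character counts:
  'a': 2
  'd': 3
  'e': 2
Maximum frequency: 3

3


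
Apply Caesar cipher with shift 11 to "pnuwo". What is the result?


Caesar cipher: shift "pnuwo" by 11
  'p' (pos 15) + 11 = pos 0 = 'a'
  'n' (pos 13) + 11 = pos 24 = 'y'
  'u' (pos 20) + 11 = pos 5 = 'f'
  'w' (pos 22) + 11 = pos 7 = 'h'
  'o' (pos 14) + 11 = pos 25 = 'z'
Result: ayfhz

ayfhz


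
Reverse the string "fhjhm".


Input: fhjhm
Reading characters right to left:
  Position 4: 'm'
  Position 3: 'h'
  Position 2: 'j'
  Position 1: 'h'
  Position 0: 'f'
Reversed: mhjhf

mhjhf


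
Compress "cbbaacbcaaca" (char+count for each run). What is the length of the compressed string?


Input: cbbaacbcaaca
Runs:
  'c' x 1 => "c1"
  'b' x 2 => "b2"
  'a' x 2 => "a2"
  'c' x 1 => "c1"
  'b' x 1 => "b1"
  'c' x 1 => "c1"
  'a' x 2 => "a2"
  'c' x 1 => "c1"
  'a' x 1 => "a1"
Compressed: "c1b2a2c1b1c1a2c1a1"
Compressed length: 18

18


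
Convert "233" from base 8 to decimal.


Input: "233" in base 8
Positional expansion:
  Digit '2' (value 2) x 8^2 = 128
  Digit '3' (value 3) x 8^1 = 24
  Digit '3' (value 3) x 8^0 = 3
Sum = 155

155


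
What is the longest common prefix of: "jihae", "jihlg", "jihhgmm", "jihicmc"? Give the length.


Words: jihae, jihlg, jihhgmm, jihicmc
  Position 0: all 'j' => match
  Position 1: all 'i' => match
  Position 2: all 'h' => match
  Position 3: ('a', 'l', 'h', 'i') => mismatch, stop
LCP = "jih" (length 3)

3


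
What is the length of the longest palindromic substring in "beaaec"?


Input: "beaaec"
Checking substrings for palindromes:
  [1:5] "eaae" (len 4) => palindrome
  [2:4] "aa" (len 2) => palindrome
Longest palindromic substring: "eaae" with length 4

4


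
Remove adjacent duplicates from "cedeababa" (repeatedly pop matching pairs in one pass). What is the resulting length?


Input: cedeababa
Stack-based adjacent duplicate removal:
  Read 'c': push. Stack: c
  Read 'e': push. Stack: ce
  Read 'd': push. Stack: ced
  Read 'e': push. Stack: cede
  Read 'a': push. Stack: cedea
  Read 'b': push. Stack: cedeab
  Read 'a': push. Stack: cedeaba
  Read 'b': push. Stack: cedeabab
  Read 'a': push. Stack: cedeababa
Final stack: "cedeababa" (length 9)

9


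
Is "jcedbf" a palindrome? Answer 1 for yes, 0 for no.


Input: jcedbf
Reversed: fbdecj
  Compare pos 0 ('j') with pos 5 ('f'): MISMATCH
  Compare pos 1 ('c') with pos 4 ('b'): MISMATCH
  Compare pos 2 ('e') with pos 3 ('d'): MISMATCH
Result: not a palindrome

0


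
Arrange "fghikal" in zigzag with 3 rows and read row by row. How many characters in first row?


Zigzag "fghikal" into 3 rows:
Placing characters:
  'f' => row 0
  'g' => row 1
  'h' => row 2
  'i' => row 1
  'k' => row 0
  'a' => row 1
  'l' => row 2
Rows:
  Row 0: "fk"
  Row 1: "gia"
  Row 2: "hl"
First row length: 2

2


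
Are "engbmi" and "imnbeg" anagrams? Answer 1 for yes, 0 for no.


Strings: "engbmi", "imnbeg"
Sorted first:  begimn
Sorted second: begimn
Sorted forms match => anagrams

1


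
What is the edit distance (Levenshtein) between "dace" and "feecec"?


Computing edit distance: "dace" -> "feecec"
DP table:
           f    e    e    c    e    c
      0    1    2    3    4    5    6
  d   1    1    2    3    4    5    6
  a   2    2    2    3    4    5    6
  c   3    3    3    3    3    4    5
  e   4    4    3    3    4    3    4
Edit distance = dp[4][6] = 4

4


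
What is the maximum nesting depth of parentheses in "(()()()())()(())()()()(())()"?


Input: "(()()()())()(())()()()(())()"
Tracking depth:
  Position 0 '(': depth becomes 1
  Position 1 '(': depth becomes 2
  Position 2 ')': depth becomes 1
  Position 3 '(': depth becomes 2
  Position 4 ')': depth becomes 1
  Position 5 '(': depth becomes 2
  Position 6 ')': depth becomes 1
  Position 7 '(': depth becomes 2
  Position 8 ')': depth becomes 1
  Position 9 ')': depth becomes 0
  Position 10 '(': depth becomes 1
  Position 11 ')': depth becomes 0
  Position 12 '(': depth becomes 1
  Position 13 '(': depth becomes 2
  Position 14 ')': depth becomes 1
  Position 15 ')': depth becomes 0
  Position 16 '(': depth becomes 1
  Position 17 ')': depth becomes 0
  Position 18 '(': depth becomes 1
  Position 19 ')': depth becomes 0
  Position 20 '(': depth becomes 1
  Position 21 ')': depth becomes 0
  Position 22 '(': depth becomes 1
  Position 23 '(': depth becomes 2
  Position 24 ')': depth becomes 1
  Position 25 ')': depth becomes 0
  Position 26 '(': depth becomes 1
  Position 27 ')': depth becomes 0
Maximum depth reached: 2

2


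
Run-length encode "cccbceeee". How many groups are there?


Input: cccbceeee
Scanning for consecutive runs:
  Group 1: 'c' x 3 (positions 0-2)
  Group 2: 'b' x 1 (positions 3-3)
  Group 3: 'c' x 1 (positions 4-4)
  Group 4: 'e' x 4 (positions 5-8)
Total groups: 4

4


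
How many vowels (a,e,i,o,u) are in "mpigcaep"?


Input: mpigcaep
Checking each character:
  'm' at position 0: consonant
  'p' at position 1: consonant
  'i' at position 2: vowel (running total: 1)
  'g' at position 3: consonant
  'c' at position 4: consonant
  'a' at position 5: vowel (running total: 2)
  'e' at position 6: vowel (running total: 3)
  'p' at position 7: consonant
Total vowels: 3

3


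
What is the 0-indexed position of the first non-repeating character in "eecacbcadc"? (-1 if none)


Input: eecacbcadc
Character frequencies:
  'a': 2
  'b': 1
  'c': 4
  'd': 1
  'e': 2
Scanning left to right for freq == 1:
  Position 0 ('e'): freq=2, skip
  Position 1 ('e'): freq=2, skip
  Position 2 ('c'): freq=4, skip
  Position 3 ('a'): freq=2, skip
  Position 4 ('c'): freq=4, skip
  Position 5 ('b'): unique! => answer = 5

5


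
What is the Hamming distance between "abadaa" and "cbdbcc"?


Comparing "abadaa" and "cbdbcc" position by position:
  Position 0: 'a' vs 'c' => differ
  Position 1: 'b' vs 'b' => same
  Position 2: 'a' vs 'd' => differ
  Position 3: 'd' vs 'b' => differ
  Position 4: 'a' vs 'c' => differ
  Position 5: 'a' vs 'c' => differ
Total differences (Hamming distance): 5

5


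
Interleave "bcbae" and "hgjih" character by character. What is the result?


Interleaving "bcbae" and "hgjih":
  Position 0: 'b' from first, 'h' from second => "bh"
  Position 1: 'c' from first, 'g' from second => "cg"
  Position 2: 'b' from first, 'j' from second => "bj"
  Position 3: 'a' from first, 'i' from second => "ai"
  Position 4: 'e' from first, 'h' from second => "eh"
Result: bhcgbjaieh

bhcgbjaieh


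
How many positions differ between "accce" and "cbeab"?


Comparing "accce" and "cbeab" position by position:
  Position 0: 'a' vs 'c' => DIFFER
  Position 1: 'c' vs 'b' => DIFFER
  Position 2: 'c' vs 'e' => DIFFER
  Position 3: 'c' vs 'a' => DIFFER
  Position 4: 'e' vs 'b' => DIFFER
Positions that differ: 5

5


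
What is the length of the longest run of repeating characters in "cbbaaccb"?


Input: "cbbaaccb"
Scanning for longest run:
  Position 1 ('b'): new char, reset run to 1
  Position 2 ('b'): continues run of 'b', length=2
  Position 3 ('a'): new char, reset run to 1
  Position 4 ('a'): continues run of 'a', length=2
  Position 5 ('c'): new char, reset run to 1
  Position 6 ('c'): continues run of 'c', length=2
  Position 7 ('b'): new char, reset run to 1
Longest run: 'b' with length 2

2


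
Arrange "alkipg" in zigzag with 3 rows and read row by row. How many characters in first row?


Zigzag "alkipg" into 3 rows:
Placing characters:
  'a' => row 0
  'l' => row 1
  'k' => row 2
  'i' => row 1
  'p' => row 0
  'g' => row 1
Rows:
  Row 0: "ap"
  Row 1: "lig"
  Row 2: "k"
First row length: 2

2


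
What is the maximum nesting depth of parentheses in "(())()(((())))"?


Input: "(())()(((())))"
Tracking depth:
  Position 0 '(': depth becomes 1
  Position 1 '(': depth becomes 2
  Position 2 ')': depth becomes 1
  Position 3 ')': depth becomes 0
  Position 4 '(': depth becomes 1
  Position 5 ')': depth becomes 0
  Position 6 '(': depth becomes 1
  Position 7 '(': depth becomes 2
  Position 8 '(': depth becomes 3
  Position 9 '(': depth becomes 4
  Position 10 ')': depth becomes 3
  Position 11 ')': depth becomes 2
  Position 12 ')': depth becomes 1
  Position 13 ')': depth becomes 0
Maximum depth reached: 4

4


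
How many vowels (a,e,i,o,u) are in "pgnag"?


Input: pgnag
Checking each character:
  'p' at position 0: consonant
  'g' at position 1: consonant
  'n' at position 2: consonant
  'a' at position 3: vowel (running total: 1)
  'g' at position 4: consonant
Total vowels: 1

1


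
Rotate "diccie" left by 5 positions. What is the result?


Input: "diccie", rotate left by 5
First 5 characters: "dicci"
Remaining characters: "e"
Concatenate remaining + first: "e" + "dicci" = "edicci"

edicci


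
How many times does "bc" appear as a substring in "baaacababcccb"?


Searching for "bc" in "baaacababcccb"
Scanning each position:
  Position 0: "ba" => no
  Position 1: "aa" => no
  Position 2: "aa" => no
  Position 3: "ac" => no
  Position 4: "ca" => no
  Position 5: "ab" => no
  Position 6: "ba" => no
  Position 7: "ab" => no
  Position 8: "bc" => MATCH
  Position 9: "cc" => no
  Position 10: "cc" => no
  Position 11: "cb" => no
Total occurrences: 1

1


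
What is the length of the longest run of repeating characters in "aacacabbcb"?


Input: "aacacabbcb"
Scanning for longest run:
  Position 1 ('a'): continues run of 'a', length=2
  Position 2 ('c'): new char, reset run to 1
  Position 3 ('a'): new char, reset run to 1
  Position 4 ('c'): new char, reset run to 1
  Position 5 ('a'): new char, reset run to 1
  Position 6 ('b'): new char, reset run to 1
  Position 7 ('b'): continues run of 'b', length=2
  Position 8 ('c'): new char, reset run to 1
  Position 9 ('b'): new char, reset run to 1
Longest run: 'a' with length 2

2


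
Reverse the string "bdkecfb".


Input: bdkecfb
Reading characters right to left:
  Position 6: 'b'
  Position 5: 'f'
  Position 4: 'c'
  Position 3: 'e'
  Position 2: 'k'
  Position 1: 'd'
  Position 0: 'b'
Reversed: bfcekdb

bfcekdb


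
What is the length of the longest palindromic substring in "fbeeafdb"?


Input: "fbeeafdb"
Checking substrings for palindromes:
  [2:4] "ee" (len 2) => palindrome
Longest palindromic substring: "ee" with length 2

2


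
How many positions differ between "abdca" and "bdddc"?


Comparing "abdca" and "bdddc" position by position:
  Position 0: 'a' vs 'b' => DIFFER
  Position 1: 'b' vs 'd' => DIFFER
  Position 2: 'd' vs 'd' => same
  Position 3: 'c' vs 'd' => DIFFER
  Position 4: 'a' vs 'c' => DIFFER
Positions that differ: 4

4


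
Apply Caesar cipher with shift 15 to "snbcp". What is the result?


Caesar cipher: shift "snbcp" by 15
  's' (pos 18) + 15 = pos 7 = 'h'
  'n' (pos 13) + 15 = pos 2 = 'c'
  'b' (pos 1) + 15 = pos 16 = 'q'
  'c' (pos 2) + 15 = pos 17 = 'r'
  'p' (pos 15) + 15 = pos 4 = 'e'
Result: hcqre

hcqre


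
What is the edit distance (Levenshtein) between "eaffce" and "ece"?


Computing edit distance: "eaffce" -> "ece"
DP table:
           e    c    e
      0    1    2    3
  e   1    0    1    2
  a   2    1    1    2
  f   3    2    2    2
  f   4    3    3    3
  c   5    4    3    4
  e   6    5    4    3
Edit distance = dp[6][3] = 3

3


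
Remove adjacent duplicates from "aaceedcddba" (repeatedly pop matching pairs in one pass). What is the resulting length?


Input: aaceedcddba
Stack-based adjacent duplicate removal:
  Read 'a': push. Stack: a
  Read 'a': matches stack top 'a' => pop. Stack: (empty)
  Read 'c': push. Stack: c
  Read 'e': push. Stack: ce
  Read 'e': matches stack top 'e' => pop. Stack: c
  Read 'd': push. Stack: cd
  Read 'c': push. Stack: cdc
  Read 'd': push. Stack: cdcd
  Read 'd': matches stack top 'd' => pop. Stack: cdc
  Read 'b': push. Stack: cdcb
  Read 'a': push. Stack: cdcba
Final stack: "cdcba" (length 5)

5


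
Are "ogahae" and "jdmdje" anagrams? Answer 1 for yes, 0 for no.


Strings: "ogahae", "jdmdje"
Sorted first:  aaegho
Sorted second: ddejjm
Differ at position 0: 'a' vs 'd' => not anagrams

0


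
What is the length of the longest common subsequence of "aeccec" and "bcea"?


LCS of "aeccec" and "bcea"
DP table:
           b    c    e    a
      0    0    0    0    0
  a   0    0    0    0    1
  e   0    0    0    1    1
  c   0    0    1    1    1
  c   0    0    1    1    1
  e   0    0    1    2    2
  c   0    0    1    2    2
LCS length = dp[6][4] = 2

2


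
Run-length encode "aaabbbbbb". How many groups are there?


Input: aaabbbbbb
Scanning for consecutive runs:
  Group 1: 'a' x 3 (positions 0-2)
  Group 2: 'b' x 6 (positions 3-8)
Total groups: 2

2


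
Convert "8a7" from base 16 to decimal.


Input: "8a7" in base 16
Positional expansion:
  Digit '8' (value 8) x 16^2 = 2048
  Digit 'a' (value 10) x 16^1 = 160
  Digit '7' (value 7) x 16^0 = 7
Sum = 2215

2215


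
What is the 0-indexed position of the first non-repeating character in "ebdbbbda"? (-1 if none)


Input: ebdbbbda
Character frequencies:
  'a': 1
  'b': 4
  'd': 2
  'e': 1
Scanning left to right for freq == 1:
  Position 0 ('e'): unique! => answer = 0

0


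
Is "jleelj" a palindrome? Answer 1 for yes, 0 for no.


Input: jleelj
Reversed: jleelj
  Compare pos 0 ('j') with pos 5 ('j'): match
  Compare pos 1 ('l') with pos 4 ('l'): match
  Compare pos 2 ('e') with pos 3 ('e'): match
Result: palindrome

1


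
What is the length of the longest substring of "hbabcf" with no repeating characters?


Input: "hbabcf"
Sliding window (track last position of each char):
  Position 0 ('h'): window [0,0] length 1 -- new best
  Position 1 ('b'): window [0,1] length 2 -- new best
  Position 2 ('a'): window [0,2] length 3 -- new best
  Position 3 ('b'): repeat (last at 1), move window start to 2
  Position 3 ('b'): window [2,3] length 2
  Position 4 ('c'): window [2,4] length 3
  Position 5 ('f'): window [2,5] length 4 -- new best
Longest substring with no repeats: "abcf" with length 4

4


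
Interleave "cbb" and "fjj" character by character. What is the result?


Interleaving "cbb" and "fjj":
  Position 0: 'c' from first, 'f' from second => "cf"
  Position 1: 'b' from first, 'j' from second => "bj"
  Position 2: 'b' from first, 'j' from second => "bj"
Result: cfbjbj

cfbjbj


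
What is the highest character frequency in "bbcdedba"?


Input: bbcdedba
Character counts:
  'a': 1
  'b': 3
  'c': 1
  'd': 2
  'e': 1
Maximum frequency: 3

3


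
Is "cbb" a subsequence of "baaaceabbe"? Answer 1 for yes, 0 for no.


Check if "cbb" is a subsequence of "baaaceabbe"
Greedy scan:
  Position 0 ('b'): no match needed
  Position 1 ('a'): no match needed
  Position 2 ('a'): no match needed
  Position 3 ('a'): no match needed
  Position 4 ('c'): matches sub[0] = 'c'
  Position 5 ('e'): no match needed
  Position 6 ('a'): no match needed
  Position 7 ('b'): matches sub[1] = 'b'
  Position 8 ('b'): matches sub[2] = 'b'
  Position 9 ('e'): no match needed
All 3 characters matched => is a subsequence

1


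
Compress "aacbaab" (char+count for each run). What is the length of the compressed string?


Input: aacbaab
Runs:
  'a' x 2 => "a2"
  'c' x 1 => "c1"
  'b' x 1 => "b1"
  'a' x 2 => "a2"
  'b' x 1 => "b1"
Compressed: "a2c1b1a2b1"
Compressed length: 10

10


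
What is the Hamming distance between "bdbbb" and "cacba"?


Comparing "bdbbb" and "cacba" position by position:
  Position 0: 'b' vs 'c' => differ
  Position 1: 'd' vs 'a' => differ
  Position 2: 'b' vs 'c' => differ
  Position 3: 'b' vs 'b' => same
  Position 4: 'b' vs 'a' => differ
Total differences (Hamming distance): 4

4


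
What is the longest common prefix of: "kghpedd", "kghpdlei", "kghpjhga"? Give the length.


Words: kghpedd, kghpdlei, kghpjhga
  Position 0: all 'k' => match
  Position 1: all 'g' => match
  Position 2: all 'h' => match
  Position 3: all 'p' => match
  Position 4: ('e', 'd', 'j') => mismatch, stop
LCP = "kghp" (length 4)

4


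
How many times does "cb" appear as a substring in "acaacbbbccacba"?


Searching for "cb" in "acaacbbbccacba"
Scanning each position:
  Position 0: "ac" => no
  Position 1: "ca" => no
  Position 2: "aa" => no
  Position 3: "ac" => no
  Position 4: "cb" => MATCH
  Position 5: "bb" => no
  Position 6: "bb" => no
  Position 7: "bc" => no
  Position 8: "cc" => no
  Position 9: "ca" => no
  Position 10: "ac" => no
  Position 11: "cb" => MATCH
  Position 12: "ba" => no
Total occurrences: 2

2


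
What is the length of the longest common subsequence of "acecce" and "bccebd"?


LCS of "acecce" and "bccebd"
DP table:
           b    c    c    e    b    d
      0    0    0    0    0    0    0
  a   0    0    0    0    0    0    0
  c   0    0    1    1    1    1    1
  e   0    0    1    1    2    2    2
  c   0    0    1    2    2    2    2
  c   0    0    1    2    2    2    2
  e   0    0    1    2    3    3    3
LCS length = dp[6][6] = 3

3


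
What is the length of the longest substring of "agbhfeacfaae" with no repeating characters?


Input: "agbhfeacfaae"
Sliding window (track last position of each char):
  Position 0 ('a'): window [0,0] length 1 -- new best
  Position 1 ('g'): window [0,1] length 2 -- new best
  Position 2 ('b'): window [0,2] length 3 -- new best
  Position 3 ('h'): window [0,3] length 4 -- new best
  Position 4 ('f'): window [0,4] length 5 -- new best
  Position 5 ('e'): window [0,5] length 6 -- new best
  Position 6 ('a'): repeat (last at 0), move window start to 1
  Position 6 ('a'): window [1,6] length 6
  Position 7 ('c'): window [1,7] length 7 -- new best
  Position 8 ('f'): repeat (last at 4), move window start to 5
  Position 8 ('f'): window [5,8] length 4
  Position 9 ('a'): repeat (last at 6), move window start to 7
  Position 9 ('a'): window [7,9] length 3
  Position 10 ('a'): repeat (last at 9), move window start to 10
  Position 10 ('a'): window [10,10] length 1
  Position 11 ('e'): window [10,11] length 2
Longest substring with no repeats: "gbhfeac" with length 7

7


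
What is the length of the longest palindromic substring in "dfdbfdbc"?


Input: "dfdbfdbc"
Checking substrings for palindromes:
  [0:3] "dfd" (len 3) => palindrome
Longest palindromic substring: "dfd" with length 3

3


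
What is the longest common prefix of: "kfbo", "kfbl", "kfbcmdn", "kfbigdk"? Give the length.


Words: kfbo, kfbl, kfbcmdn, kfbigdk
  Position 0: all 'k' => match
  Position 1: all 'f' => match
  Position 2: all 'b' => match
  Position 3: ('o', 'l', 'c', 'i') => mismatch, stop
LCP = "kfb" (length 3)

3


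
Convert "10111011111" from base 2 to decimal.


Input: "10111011111" in base 2
Positional expansion:
  Digit '1' (value 1) x 2^10 = 1024
  Digit '0' (value 0) x 2^9 = 0
  Digit '1' (value 1) x 2^8 = 256
  Digit '1' (value 1) x 2^7 = 128
  Digit '1' (value 1) x 2^6 = 64
  Digit '0' (value 0) x 2^5 = 0
  Digit '1' (value 1) x 2^4 = 16
  Digit '1' (value 1) x 2^3 = 8
  Digit '1' (value 1) x 2^2 = 4
  Digit '1' (value 1) x 2^1 = 2
  Digit '1' (value 1) x 2^0 = 1
Sum = 1503

1503


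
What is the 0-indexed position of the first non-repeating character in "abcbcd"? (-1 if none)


Input: abcbcd
Character frequencies:
  'a': 1
  'b': 2
  'c': 2
  'd': 1
Scanning left to right for freq == 1:
  Position 0 ('a'): unique! => answer = 0

0


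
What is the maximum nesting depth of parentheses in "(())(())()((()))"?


Input: "(())(())()((()))"
Tracking depth:
  Position 0 '(': depth becomes 1
  Position 1 '(': depth becomes 2
  Position 2 ')': depth becomes 1
  Position 3 ')': depth becomes 0
  Position 4 '(': depth becomes 1
  Position 5 '(': depth becomes 2
  Position 6 ')': depth becomes 1
  Position 7 ')': depth becomes 0
  Position 8 '(': depth becomes 1
  Position 9 ')': depth becomes 0
  Position 10 '(': depth becomes 1
  Position 11 '(': depth becomes 2
  Position 12 '(': depth becomes 3
  Position 13 ')': depth becomes 2
  Position 14 ')': depth becomes 1
  Position 15 ')': depth becomes 0
Maximum depth reached: 3

3


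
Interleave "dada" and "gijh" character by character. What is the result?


Interleaving "dada" and "gijh":
  Position 0: 'd' from first, 'g' from second => "dg"
  Position 1: 'a' from first, 'i' from second => "ai"
  Position 2: 'd' from first, 'j' from second => "dj"
  Position 3: 'a' from first, 'h' from second => "ah"
Result: dgaidjah

dgaidjah


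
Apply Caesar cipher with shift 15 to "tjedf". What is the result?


Caesar cipher: shift "tjedf" by 15
  't' (pos 19) + 15 = pos 8 = 'i'
  'j' (pos 9) + 15 = pos 24 = 'y'
  'e' (pos 4) + 15 = pos 19 = 't'
  'd' (pos 3) + 15 = pos 18 = 's'
  'f' (pos 5) + 15 = pos 20 = 'u'
Result: iytsu

iytsu
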